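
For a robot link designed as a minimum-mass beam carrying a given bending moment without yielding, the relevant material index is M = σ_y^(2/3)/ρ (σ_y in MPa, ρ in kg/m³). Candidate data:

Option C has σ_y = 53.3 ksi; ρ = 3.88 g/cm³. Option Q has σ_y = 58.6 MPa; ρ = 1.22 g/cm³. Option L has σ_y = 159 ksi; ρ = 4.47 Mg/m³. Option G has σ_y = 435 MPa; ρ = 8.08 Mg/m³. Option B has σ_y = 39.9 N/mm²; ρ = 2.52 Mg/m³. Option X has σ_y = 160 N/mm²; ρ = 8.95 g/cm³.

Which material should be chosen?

After converting to SI:
  option C: σ_y = 367.5 MPa, ρ = 3880 kg/m³
  option Q: σ_y = 58.60 MPa, ρ = 1220 kg/m³
  option L: σ_y = 1096 MPa, ρ = 4470 kg/m³
  option G: σ_y = 435.0 MPa, ρ = 8080 kg/m³
  option B: σ_y = 39.90 MPa, ρ = 2520 kg/m³
  option X: σ_y = 160.0 MPa, ρ = 8950 kg/m³
  option L: M = 23.8×10⁻³
  option C: M = 13.2×10⁻³
  option Q: M = 12.4×10⁻³
  option G: M = 7.11×10⁻³
  option B: M = 4.63×10⁻³
  option X: M = 3.29×10⁻³
Highest index: option L.

option L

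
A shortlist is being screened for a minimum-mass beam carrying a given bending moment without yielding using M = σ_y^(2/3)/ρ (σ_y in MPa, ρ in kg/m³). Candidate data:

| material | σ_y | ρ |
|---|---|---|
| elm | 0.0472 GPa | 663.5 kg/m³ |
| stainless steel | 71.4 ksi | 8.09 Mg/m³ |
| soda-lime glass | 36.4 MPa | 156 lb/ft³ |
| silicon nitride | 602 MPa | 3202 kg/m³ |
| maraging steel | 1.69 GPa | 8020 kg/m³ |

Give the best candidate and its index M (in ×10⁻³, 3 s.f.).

silicon nitride, M = 22.3×10⁻³

Convert each candidate to consistent units, then evaluate M:
  elm: σ_y = 47.20 MPa, ρ = 663.5 kg/m³
  stainless steel: σ_y = 492.3 MPa, ρ = 8090 kg/m³
  soda-lime glass: σ_y = 36.40 MPa, ρ = 2499 kg/m³
  silicon nitride: σ_y = 602.0 MPa, ρ = 3202 kg/m³
  maraging steel: σ_y = 1690 MPa, ρ = 8020 kg/m³
  silicon nitride: M = 22.3×10⁻³
  elm: M = 19.7×10⁻³
  maraging steel: M = 17.7×10⁻³
  stainless steel: M = 7.71×10⁻³
  soda-lime glass: M = 4.40×10⁻³
Silicon nitride has the largest M.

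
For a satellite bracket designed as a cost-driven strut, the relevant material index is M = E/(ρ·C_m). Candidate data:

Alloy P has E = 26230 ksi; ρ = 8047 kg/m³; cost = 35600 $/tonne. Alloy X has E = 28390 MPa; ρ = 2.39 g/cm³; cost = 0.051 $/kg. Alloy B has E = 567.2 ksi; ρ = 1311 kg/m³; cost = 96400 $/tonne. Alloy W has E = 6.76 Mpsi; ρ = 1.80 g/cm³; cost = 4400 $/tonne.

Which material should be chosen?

alloy X

Putting every candidate on a common basis:
  alloy P: E = 180.8 GPa, ρ = 8047 kg/m³, cost = 35.60 $/kg
  alloy X: E = 28.39 GPa, ρ = 2390 kg/m³, cost = 0.05100 $/kg
  alloy B: E = 3.911 GPa, ρ = 1311 kg/m³, cost = 96.40 $/kg
  alloy W: E = 46.61 GPa, ρ = 1800 kg/m³, cost = 4.400 $/kg
  alloy X: M = 233 MN·m per $
  alloy W: M = 5.88 MN·m per $
  alloy P: M = 0.631 MN·m per $
  alloy B: M = 0.0309 MN·m per $
Alloy X ranks first.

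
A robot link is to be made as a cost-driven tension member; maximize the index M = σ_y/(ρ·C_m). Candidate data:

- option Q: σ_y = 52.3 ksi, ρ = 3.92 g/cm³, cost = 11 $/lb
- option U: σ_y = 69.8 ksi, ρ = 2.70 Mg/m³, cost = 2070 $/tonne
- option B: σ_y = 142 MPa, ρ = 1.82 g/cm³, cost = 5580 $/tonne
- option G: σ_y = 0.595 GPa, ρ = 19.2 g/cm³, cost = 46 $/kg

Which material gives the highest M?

option U

After converting to SI:
  option Q: σ_y = 360.6 MPa, ρ = 3920 kg/m³, cost = 24.25 $/kg
  option U: σ_y = 481.3 MPa, ρ = 2700 kg/m³, cost = 2.070 $/kg
  option B: σ_y = 142.0 MPa, ρ = 1820 kg/m³, cost = 5.580 $/kg
  option G: σ_y = 595.0 MPa, ρ = 19200 kg/m³, cost = 46.00 $/kg
  option U: M = 86.1 kN·m per $
  option B: M = 14.0 kN·m per $
  option Q: M = 3.79 kN·m per $
  option G: M = 0.674 kN·m per $
Highest index: option U.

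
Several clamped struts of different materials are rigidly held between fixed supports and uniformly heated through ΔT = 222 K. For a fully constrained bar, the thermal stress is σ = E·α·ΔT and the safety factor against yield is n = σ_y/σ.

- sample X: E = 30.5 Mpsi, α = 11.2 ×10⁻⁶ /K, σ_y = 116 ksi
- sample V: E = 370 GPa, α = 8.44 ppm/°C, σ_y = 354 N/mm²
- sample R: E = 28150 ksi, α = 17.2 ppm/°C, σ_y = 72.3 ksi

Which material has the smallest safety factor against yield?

sample V

With everything in SI (GPa, ×10⁻⁶/K, MPa):
  sample X: E = 210.3, α = 11.2, σ_y = 799.8 → σ = 523 MPa, n = 1.53
  sample V: E = 370.0, α = 8.44, σ_y = 354.0 → σ = 693 MPa, n = 0.511
  sample R: E = 194.1, α = 17.2, σ_y = 498.5 → σ = 741 MPa, n = 0.673
Smallest n: sample V with n = 0.511.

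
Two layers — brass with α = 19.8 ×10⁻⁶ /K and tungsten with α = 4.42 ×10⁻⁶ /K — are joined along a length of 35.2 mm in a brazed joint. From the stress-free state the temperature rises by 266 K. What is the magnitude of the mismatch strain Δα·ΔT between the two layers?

4.09×10⁻³

Δα = |19.8 − 4.42|×10⁻⁶/K = 15.4×10⁻⁶/K.
Mismatch strain = Δα·ΔT = 15.4×10⁻⁶ × 266.0 = 4.09×10⁻³.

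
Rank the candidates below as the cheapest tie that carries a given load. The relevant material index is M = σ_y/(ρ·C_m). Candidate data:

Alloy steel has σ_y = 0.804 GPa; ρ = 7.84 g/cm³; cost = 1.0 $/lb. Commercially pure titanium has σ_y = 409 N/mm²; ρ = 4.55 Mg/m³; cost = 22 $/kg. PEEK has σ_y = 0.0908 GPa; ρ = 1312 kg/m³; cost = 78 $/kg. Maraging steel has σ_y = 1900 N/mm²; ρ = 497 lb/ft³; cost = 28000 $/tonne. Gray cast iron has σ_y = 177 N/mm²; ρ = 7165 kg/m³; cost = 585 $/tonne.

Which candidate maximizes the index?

alloy steel

In SI units:
  alloy steel: σ_y = 804.0 MPa, ρ = 7840 kg/m³, cost = 2.205 $/kg
  commercially pure titanium: σ_y = 409.0 MPa, ρ = 4550 kg/m³, cost = 22.00 $/kg
  PEEK: σ_y = 90.80 MPa, ρ = 1312 kg/m³, cost = 78.00 $/kg
  maraging steel: σ_y = 1900 MPa, ρ = 7961 kg/m³, cost = 28.00 $/kg
  gray cast iron: σ_y = 177.0 MPa, ρ = 7165 kg/m³, cost = 0.5850 $/kg
  alloy steel: M = 46.5 kN·m per $
  gray cast iron: M = 42.2 kN·m per $
  maraging steel: M = 8.52 kN·m per $
  commercially pure titanium: M = 4.09 kN·m per $
  PEEK: M = 0.887 kN·m per $
Alloy steel has the largest M.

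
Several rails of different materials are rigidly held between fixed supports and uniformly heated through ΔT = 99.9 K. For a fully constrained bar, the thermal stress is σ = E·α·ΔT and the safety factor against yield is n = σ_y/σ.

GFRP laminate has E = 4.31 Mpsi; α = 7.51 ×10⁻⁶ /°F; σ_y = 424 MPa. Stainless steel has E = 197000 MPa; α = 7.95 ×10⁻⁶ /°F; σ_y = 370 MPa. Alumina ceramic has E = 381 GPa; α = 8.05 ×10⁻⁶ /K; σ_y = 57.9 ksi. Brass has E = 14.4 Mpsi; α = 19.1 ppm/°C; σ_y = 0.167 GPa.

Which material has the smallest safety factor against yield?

brass

Per material, after unit conversion:
  GFRP laminate: E = 29.72, α = 13.5, σ_y = 424.0 → σ = 40.1 MPa, n = 10.6
  stainless steel: E = 197.0, α = 14.3, σ_y = 370.0 → σ = 282 MPa, n = 1.31
  alumina ceramic: E = 381.0, α = 8.05, σ_y = 399.2 → σ = 306 MPa, n = 1.30
  brass: E = 99.28, α = 19.1, σ_y = 167.0 → σ = 189 MPa, n = 0.882
The minimum is brass at n = 0.882.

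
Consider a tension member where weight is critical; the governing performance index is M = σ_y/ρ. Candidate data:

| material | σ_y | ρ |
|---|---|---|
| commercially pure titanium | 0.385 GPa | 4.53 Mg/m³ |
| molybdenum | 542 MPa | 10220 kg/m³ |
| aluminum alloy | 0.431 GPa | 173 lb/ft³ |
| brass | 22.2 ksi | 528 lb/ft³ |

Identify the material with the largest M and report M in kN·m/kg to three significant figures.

Putting every candidate on a common basis:
  commercially pure titanium: σ_y = 385.0 MPa, ρ = 4530 kg/m³
  molybdenum: σ_y = 542.0 MPa, ρ = 10220 kg/m³
  aluminum alloy: σ_y = 431.0 MPa, ρ = 2771 kg/m³
  brass: σ_y = 153.1 MPa, ρ = 8458 kg/m³
  aluminum alloy: M = 156 kN·m/kg
  commercially pure titanium: M = 85.0 kN·m/kg
  molybdenum: M = 53.0 kN·m/kg
  brass: M = 18.1 kN·m/kg
Aluminum alloy has the largest M.

aluminum alloy, M = 156 kN·m/kg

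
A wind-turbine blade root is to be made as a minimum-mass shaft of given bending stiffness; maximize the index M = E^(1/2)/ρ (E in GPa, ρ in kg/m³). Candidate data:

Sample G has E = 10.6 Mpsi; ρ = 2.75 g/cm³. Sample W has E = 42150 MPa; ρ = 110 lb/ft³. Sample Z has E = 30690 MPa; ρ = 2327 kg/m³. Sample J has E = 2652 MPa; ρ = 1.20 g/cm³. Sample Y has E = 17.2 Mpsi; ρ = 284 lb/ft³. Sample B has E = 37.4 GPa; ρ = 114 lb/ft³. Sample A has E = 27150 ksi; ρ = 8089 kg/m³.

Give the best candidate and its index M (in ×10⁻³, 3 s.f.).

Normalizing units and computing the index:
  sample G: E = 73.08 GPa, ρ = 2750 kg/m³
  sample W: E = 42.15 GPa, ρ = 1762 kg/m³
  sample Z: E = 30.69 GPa, ρ = 2327 kg/m³
  sample J: E = 2.652 GPa, ρ = 1200 kg/m³
  sample Y: E = 118.6 GPa, ρ = 4549 kg/m³
  sample B: E = 37.40 GPa, ρ = 1826 kg/m³
  sample A: E = 187.2 GPa, ρ = 8089 kg/m³
  sample W: M = 3.68×10⁻³
  sample B: M = 3.35×10⁻³
  sample G: M = 3.11×10⁻³
  sample Y: M = 2.39×10⁻³
  sample Z: M = 2.38×10⁻³
  sample A: M = 1.69×10⁻³
  sample J: M = 1.36×10⁻³
Sample W has the largest M.

sample W, M = 3.68×10⁻³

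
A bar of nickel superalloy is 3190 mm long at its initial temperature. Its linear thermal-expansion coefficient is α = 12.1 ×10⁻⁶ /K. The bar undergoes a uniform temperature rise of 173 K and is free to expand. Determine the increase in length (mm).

ΔL = α·L₀·ΔT = 12.1×10⁻⁶ × 3190 mm × 173.0 K = 6.68 mm.

6.68 mm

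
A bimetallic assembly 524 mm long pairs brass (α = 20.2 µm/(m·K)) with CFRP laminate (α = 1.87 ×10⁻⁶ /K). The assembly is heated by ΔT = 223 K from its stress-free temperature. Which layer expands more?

α(brass) = 20.2×10⁻⁶/K vs α(CFRP laminate) = 1.87×10⁻⁶/K.
Higher α expands more for the same ΔT: brass.

brass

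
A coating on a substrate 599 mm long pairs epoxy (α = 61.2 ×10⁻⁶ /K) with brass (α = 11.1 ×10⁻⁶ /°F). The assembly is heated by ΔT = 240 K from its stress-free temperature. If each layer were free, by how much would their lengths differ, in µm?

5930 µm

brass: α = 11.1×10⁻⁶/°F × 9/5 = 20.0×10⁻⁶/K.
Δα = |61.2 − 20.0|×10⁻⁶/K = 41.2×10⁻⁶/K.
ΔL_mismatch = Δα·L·ΔT = 41.2×10⁻⁶ × 599.0 mm × 240.0 K = 5930 µm.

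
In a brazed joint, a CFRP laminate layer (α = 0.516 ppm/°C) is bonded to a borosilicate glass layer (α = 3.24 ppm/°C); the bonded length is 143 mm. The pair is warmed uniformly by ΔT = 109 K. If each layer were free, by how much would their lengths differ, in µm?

42.5 µm

Δα = |0.516 − 3.24|×10⁻⁶/K = 2.72×10⁻⁶/K.
ΔL_mismatch = Δα·L·ΔT = 2.72×10⁻⁶ × 143.0 mm × 109.0 K = 42.5 µm.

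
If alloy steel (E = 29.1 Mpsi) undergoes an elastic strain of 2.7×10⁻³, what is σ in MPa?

542 MPa

E = 29.1 Mpsi = 200.6 GPa.
σ = E·ε = 200600 MPa × 2.7×10⁻³ = 542 MPa.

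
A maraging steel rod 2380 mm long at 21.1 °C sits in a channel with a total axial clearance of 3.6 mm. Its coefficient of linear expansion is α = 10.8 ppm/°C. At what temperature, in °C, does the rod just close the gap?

α·L₀·ΔT = 3.6 mm ⇒ ΔT = 3.6 / (10.8×10⁻⁶ × 2380.0) = 140.1 K.
T = 21.1 + 140.1 = 161.2 °C.

161 °C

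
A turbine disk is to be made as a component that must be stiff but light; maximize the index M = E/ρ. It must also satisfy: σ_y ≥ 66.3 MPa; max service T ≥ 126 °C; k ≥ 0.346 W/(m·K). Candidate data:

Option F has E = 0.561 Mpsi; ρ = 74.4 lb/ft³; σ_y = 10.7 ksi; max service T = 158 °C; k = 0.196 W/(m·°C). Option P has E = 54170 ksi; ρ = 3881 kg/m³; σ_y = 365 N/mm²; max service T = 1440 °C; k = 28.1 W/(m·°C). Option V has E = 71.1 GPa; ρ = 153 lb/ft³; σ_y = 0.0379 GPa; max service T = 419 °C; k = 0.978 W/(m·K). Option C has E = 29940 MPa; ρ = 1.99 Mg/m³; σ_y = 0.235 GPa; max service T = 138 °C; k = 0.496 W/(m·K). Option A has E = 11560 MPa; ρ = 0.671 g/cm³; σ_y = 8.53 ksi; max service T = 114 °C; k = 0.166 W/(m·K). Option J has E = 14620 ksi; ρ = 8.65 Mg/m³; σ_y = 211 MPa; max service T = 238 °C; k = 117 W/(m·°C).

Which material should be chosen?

option P

Screen on constraints: σ_y ≥ 66.3 MPa; max service T ≥ 126 °C; k ≥ 0.346 W/(m·K). Survivors: option P, option C, option J.
In SI units:
  option P: E = 373.5 GPa, ρ = 3881 kg/m³
  option C: E = 29.94 GPa, ρ = 1990 kg/m³
  option J: E = 100.8 GPa, ρ = 8650 kg/m³
  option P: M = 96.2 MN·m/kg
  option C: M = 15.0 MN·m/kg
  option J: M = 11.7 MN·m/kg
The maximum is for option P.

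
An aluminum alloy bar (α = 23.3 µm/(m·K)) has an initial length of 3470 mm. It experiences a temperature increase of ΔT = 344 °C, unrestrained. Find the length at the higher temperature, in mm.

ΔL = α·L₀·ΔT = 23.3×10⁻⁶ × 3470 mm × 344.0 K = 27.8 mm.
L = L₀ + ΔL = 3470 + 27.8 = 3497.8 mm.

3497.8 mm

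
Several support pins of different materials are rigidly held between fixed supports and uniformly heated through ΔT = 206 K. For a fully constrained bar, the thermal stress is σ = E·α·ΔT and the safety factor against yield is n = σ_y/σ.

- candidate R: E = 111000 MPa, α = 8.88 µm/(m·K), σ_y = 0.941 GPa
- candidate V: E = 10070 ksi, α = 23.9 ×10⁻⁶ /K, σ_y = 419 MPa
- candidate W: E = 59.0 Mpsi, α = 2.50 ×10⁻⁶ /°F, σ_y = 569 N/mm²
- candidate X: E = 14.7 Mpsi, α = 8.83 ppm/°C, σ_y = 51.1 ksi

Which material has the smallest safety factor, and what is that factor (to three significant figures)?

With everything in SI (GPa, ×10⁻⁶/K, MPa):
  candidate R: E = 111.0, α = 8.88, σ_y = 941.0 → σ = 203 MPa, n = 4.63
  candidate V: E = 69.43, α = 23.9, σ_y = 419.0 → σ = 342 MPa, n = 1.23
  candidate W: E = 406.8, α = 4.50, σ_y = 569.0 → σ = 377 MPa, n = 1.51
  candidate X: E = 101.4, α = 8.83, σ_y = 352.3 → σ = 184 MPa, n = 1.91
Candidate V has the lowest safety factor, n = 1.23.

candidate V, n = 1.23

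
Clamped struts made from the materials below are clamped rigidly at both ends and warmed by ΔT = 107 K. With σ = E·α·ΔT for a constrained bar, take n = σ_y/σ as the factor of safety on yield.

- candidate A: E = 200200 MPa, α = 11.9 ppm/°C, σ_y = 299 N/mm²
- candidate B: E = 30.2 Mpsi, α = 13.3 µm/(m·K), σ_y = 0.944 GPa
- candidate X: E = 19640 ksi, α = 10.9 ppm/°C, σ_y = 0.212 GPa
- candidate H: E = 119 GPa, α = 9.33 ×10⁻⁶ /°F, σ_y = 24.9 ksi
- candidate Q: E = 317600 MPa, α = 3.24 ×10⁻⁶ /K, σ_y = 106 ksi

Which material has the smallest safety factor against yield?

In consistent units (E in GPa, α in ×10⁻⁶/K, σ_y in MPa):
  candidate A: E = 200.2, α = 11.9, σ_y = 299.0 → σ = 255 MPa, n = 1.17
  candidate B: E = 208.2, α = 13.3, σ_y = 944.0 → σ = 296 MPa, n = 3.19
  candidate X: E = 135.4, α = 10.9, σ_y = 212.0 → σ = 158 MPa, n = 1.34
  candidate H: E = 119.0, α = 16.8, σ_y = 171.7 → σ = 214 MPa, n = 0.803
  candidate Q: E = 317.6, α = 3.24, σ_y = 730.8 → σ = 110 MPa, n = 6.64
Smallest n: candidate H with n = 0.803.

candidate H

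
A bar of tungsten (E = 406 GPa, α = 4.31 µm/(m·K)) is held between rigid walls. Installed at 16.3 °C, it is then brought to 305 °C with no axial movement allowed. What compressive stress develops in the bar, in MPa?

ΔT = 288.7 K. Constrained thermal stress σ = E·α·ΔT = 406.0×10³ MPa × 4.31×10⁻⁶ × 288.7 = 505 MPa (compressive).

505 MPa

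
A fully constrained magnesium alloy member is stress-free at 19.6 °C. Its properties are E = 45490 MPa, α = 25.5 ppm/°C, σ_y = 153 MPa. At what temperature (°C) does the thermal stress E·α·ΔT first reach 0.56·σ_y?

93.5 °C

E = 45490 MPa = 45.49 GPa.
E·α·ΔT = 85.68 MPa ⇒ ΔT = 85.68 / (45.49×10³ × 25.5×10⁻⁶) = 73.86 K.
T = 19.6 + 73.86 = 93.46 °C.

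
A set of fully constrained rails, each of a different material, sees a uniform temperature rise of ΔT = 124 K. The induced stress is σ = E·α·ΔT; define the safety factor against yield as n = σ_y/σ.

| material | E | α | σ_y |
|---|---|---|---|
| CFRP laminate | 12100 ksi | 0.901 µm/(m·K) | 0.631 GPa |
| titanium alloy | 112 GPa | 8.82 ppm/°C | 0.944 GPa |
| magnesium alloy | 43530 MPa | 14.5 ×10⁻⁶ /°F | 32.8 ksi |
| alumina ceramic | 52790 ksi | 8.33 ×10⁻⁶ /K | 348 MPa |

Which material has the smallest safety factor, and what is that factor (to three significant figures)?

Per material, after unit conversion:
  CFRP laminate: E = 83.43, α = 0.901, σ_y = 631.0 → σ = 9.32 MPa, n = 67.7
  titanium alloy: E = 112.0, α = 8.82, σ_y = 944.0 → σ = 122 MPa, n = 7.71
  magnesium alloy: E = 43.53, α = 26.1, σ_y = 226.1 → σ = 141 MPa, n = 1.61
  alumina ceramic: E = 364.0, α = 8.33, σ_y = 348.0 → σ = 376 MPa, n = 0.926
The minimum is alumina ceramic at n = 0.926.

alumina ceramic, n = 0.926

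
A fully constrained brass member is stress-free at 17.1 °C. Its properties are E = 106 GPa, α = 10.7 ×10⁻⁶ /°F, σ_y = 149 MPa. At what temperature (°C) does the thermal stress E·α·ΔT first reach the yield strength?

α = 10.7×10⁻⁶/°F × 9/5 = 19.3×10⁻⁶/K.
E·α·ΔT = 149.0 MPa ⇒ ΔT = 149.0 / (106.0×10³ × 19.3×10⁻⁶) = 72.98 K.
T = 17.1 + 72.98 = 90.08 °C.

90.1 °C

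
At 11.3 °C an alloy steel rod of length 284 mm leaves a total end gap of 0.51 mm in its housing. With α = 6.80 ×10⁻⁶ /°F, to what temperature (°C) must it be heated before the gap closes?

158 °C

α = 6.80×10⁻⁶/°F × 9/5 = 12.2×10⁻⁶/K.
α·L₀·ΔT = 0.51 mm ⇒ ΔT = 0.51 / (12.2×10⁻⁶ × 284.0) = 146.7 K.
T = 11.3 + 146.7 = 158.0 °C.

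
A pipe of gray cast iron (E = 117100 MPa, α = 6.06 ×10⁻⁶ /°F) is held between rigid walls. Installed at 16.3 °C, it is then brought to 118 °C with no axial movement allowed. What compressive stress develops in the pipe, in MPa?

130 MPa

E = 117100 MPa = 117.1 GPa.
α = 6.06×10⁻⁶/°F × 9/5 = 10.9×10⁻⁶/K.
ΔT = 101.7 K. Constrained thermal stress σ = E·α·ΔT = 117.1×10³ MPa × 10.9×10⁻⁶ × 101.7 = 130 MPa (compressive).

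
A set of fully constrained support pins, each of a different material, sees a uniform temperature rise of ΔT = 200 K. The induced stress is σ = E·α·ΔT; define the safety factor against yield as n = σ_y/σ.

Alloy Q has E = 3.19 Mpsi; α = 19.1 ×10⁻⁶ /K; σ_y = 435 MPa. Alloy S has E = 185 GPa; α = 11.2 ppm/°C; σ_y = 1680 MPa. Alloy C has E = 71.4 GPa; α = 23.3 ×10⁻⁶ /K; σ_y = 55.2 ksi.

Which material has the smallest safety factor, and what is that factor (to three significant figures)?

With everything in SI (GPa, ×10⁻⁶/K, MPa):
  alloy Q: E = 21.99, α = 19.1, σ_y = 435.0 → σ = 84.0 MPa, n = 5.18
  alloy S: E = 185.0, α = 11.2, σ_y = 1680 → σ = 414 MPa, n = 4.05
  alloy C: E = 71.40, α = 23.3, σ_y = 380.6 → σ = 333 MPa, n = 1.14
The minimum is alloy C at n = 1.14.

alloy C, n = 1.14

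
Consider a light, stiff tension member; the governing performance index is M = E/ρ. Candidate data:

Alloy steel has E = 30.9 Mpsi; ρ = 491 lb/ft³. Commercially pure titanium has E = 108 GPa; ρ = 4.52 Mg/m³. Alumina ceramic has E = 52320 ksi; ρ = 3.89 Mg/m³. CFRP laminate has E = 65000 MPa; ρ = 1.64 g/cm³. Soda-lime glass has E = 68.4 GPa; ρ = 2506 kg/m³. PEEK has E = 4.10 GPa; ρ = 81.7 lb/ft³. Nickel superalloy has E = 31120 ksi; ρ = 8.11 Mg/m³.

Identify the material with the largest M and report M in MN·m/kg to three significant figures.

Normalizing units and computing the index:
  alloy steel: E = 213.0 GPa, ρ = 7865 kg/m³
  commercially pure titanium: E = 108.0 GPa, ρ = 4520 kg/m³
  alumina ceramic: E = 360.7 GPa, ρ = 3890 kg/m³
  CFRP laminate: E = 65.00 GPa, ρ = 1640 kg/m³
  soda-lime glass: E = 68.40 GPa, ρ = 2506 kg/m³
  PEEK: E = 4.100 GPa, ρ = 1309 kg/m³
  nickel superalloy: E = 214.6 GPa, ρ = 8110 kg/m³
  alumina ceramic: M = 92.7 MN·m/kg
  CFRP laminate: M = 39.6 MN·m/kg
  soda-lime glass: M = 27.3 MN·m/kg
  alloy steel: M = 27.1 MN·m/kg
  nickel superalloy: M = 26.5 MN·m/kg
  commercially pure titanium: M = 23.9 MN·m/kg
  PEEK: M = 3.13 MN·m/kg
The maximum is for alumina ceramic.

alumina ceramic, M = 92.7 MN·m/kg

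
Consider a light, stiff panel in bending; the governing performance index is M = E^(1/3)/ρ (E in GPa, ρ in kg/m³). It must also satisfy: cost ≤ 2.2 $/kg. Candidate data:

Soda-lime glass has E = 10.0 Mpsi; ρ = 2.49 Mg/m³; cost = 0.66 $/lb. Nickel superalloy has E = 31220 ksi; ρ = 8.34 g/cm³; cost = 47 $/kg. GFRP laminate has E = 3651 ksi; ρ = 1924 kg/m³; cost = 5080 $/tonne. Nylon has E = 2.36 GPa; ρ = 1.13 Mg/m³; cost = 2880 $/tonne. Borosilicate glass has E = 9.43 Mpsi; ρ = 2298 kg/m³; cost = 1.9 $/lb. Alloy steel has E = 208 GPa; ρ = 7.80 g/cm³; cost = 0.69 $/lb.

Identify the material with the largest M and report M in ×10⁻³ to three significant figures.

soda-lime glass, M = 1.65×10⁻³

Screen on constraints: cost ≤ 2.2 $/kg. Survivors: soda-lime glass, alloy steel.
Convert each candidate to consistent units, then evaluate M:
  soda-lime glass: E = 68.95 GPa, ρ = 2490 kg/m³
  alloy steel: E = 208.0 GPa, ρ = 7800 kg/m³
  soda-lime glass: M = 1.65×10⁻³
  alloy steel: M = 0.760×10⁻³
The maximum is for soda-lime glass.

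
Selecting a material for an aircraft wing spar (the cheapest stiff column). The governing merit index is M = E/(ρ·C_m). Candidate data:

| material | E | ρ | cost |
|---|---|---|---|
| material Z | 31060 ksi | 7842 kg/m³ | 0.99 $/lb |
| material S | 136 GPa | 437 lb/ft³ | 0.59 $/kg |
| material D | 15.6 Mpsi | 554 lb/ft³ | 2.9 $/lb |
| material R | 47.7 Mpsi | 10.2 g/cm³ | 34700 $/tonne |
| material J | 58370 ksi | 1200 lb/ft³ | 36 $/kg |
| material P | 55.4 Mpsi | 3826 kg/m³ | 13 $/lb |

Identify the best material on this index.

material S

Normalizing units and computing the index:
  material Z: E = 214.2 GPa, ρ = 7842 kg/m³, cost = 2.183 $/kg
  material S: E = 136.0 GPa, ρ = 7000 kg/m³, cost = 0.5900 $/kg
  material D: E = 107.6 GPa, ρ = 8874 kg/m³, cost = 6.393 $/kg
  material R: E = 328.9 GPa, ρ = 10200 kg/m³, cost = 34.70 $/kg
  material J: E = 402.4 GPa, ρ = 19220 kg/m³, cost = 36.00 $/kg
  material P: E = 382.0 GPa, ρ = 3826 kg/m³, cost = 28.66 $/kg
  material S: M = 32.9 MN·m per $
  material Z: M = 12.5 MN·m per $
  material P: M = 3.48 MN·m per $
  material D: M = 1.90 MN·m per $
  material R: M = 0.929 MN·m per $
  material J: M = 0.582 MN·m per $
Material S ranks first.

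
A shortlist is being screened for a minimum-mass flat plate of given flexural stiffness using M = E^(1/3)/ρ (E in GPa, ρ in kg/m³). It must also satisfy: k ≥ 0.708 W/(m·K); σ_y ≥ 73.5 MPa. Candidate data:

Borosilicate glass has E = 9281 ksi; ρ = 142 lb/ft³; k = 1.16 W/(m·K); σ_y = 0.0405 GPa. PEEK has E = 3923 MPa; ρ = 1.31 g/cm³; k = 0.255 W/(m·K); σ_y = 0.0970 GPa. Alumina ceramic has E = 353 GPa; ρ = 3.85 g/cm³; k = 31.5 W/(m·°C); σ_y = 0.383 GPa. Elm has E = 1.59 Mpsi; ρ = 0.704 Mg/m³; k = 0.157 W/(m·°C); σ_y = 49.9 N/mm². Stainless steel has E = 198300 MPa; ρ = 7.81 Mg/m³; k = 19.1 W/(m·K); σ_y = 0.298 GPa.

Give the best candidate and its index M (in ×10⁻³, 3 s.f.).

Screen on constraints: k ≥ 0.708 W/(m·K); σ_y ≥ 73.5 MPa. Survivors: alumina ceramic, stainless steel.
Convert each candidate to consistent units, then evaluate M:
  alumina ceramic: E = 353.0 GPa, ρ = 3850 kg/m³
  stainless steel: E = 198.3 GPa, ρ = 7810 kg/m³
  alumina ceramic: M = 1.84×10⁻³
  stainless steel: M = 0.747×10⁻³
Alumina ceramic ranks first.

alumina ceramic, M = 1.84×10⁻³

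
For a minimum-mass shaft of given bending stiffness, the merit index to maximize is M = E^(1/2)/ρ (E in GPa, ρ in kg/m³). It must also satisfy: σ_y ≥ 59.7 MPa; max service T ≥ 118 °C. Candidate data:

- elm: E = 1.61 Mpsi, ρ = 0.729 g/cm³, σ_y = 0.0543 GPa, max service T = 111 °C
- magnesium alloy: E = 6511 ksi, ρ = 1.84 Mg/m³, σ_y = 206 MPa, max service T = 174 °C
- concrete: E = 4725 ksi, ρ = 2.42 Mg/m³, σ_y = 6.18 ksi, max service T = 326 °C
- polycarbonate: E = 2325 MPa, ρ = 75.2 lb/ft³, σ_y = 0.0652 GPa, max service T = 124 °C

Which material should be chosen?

magnesium alloy

Screen on constraints: σ_y ≥ 59.7 MPa; max service T ≥ 118 °C. Survivors: magnesium alloy, polycarbonate.
In SI units:
  magnesium alloy: E = 44.89 GPa, ρ = 1840 kg/m³
  polycarbonate: E = 2.325 GPa, ρ = 1205 kg/m³
  magnesium alloy: M = 3.64×10⁻³
  polycarbonate: M = 1.27×10⁻³
Magnesium alloy has the largest M.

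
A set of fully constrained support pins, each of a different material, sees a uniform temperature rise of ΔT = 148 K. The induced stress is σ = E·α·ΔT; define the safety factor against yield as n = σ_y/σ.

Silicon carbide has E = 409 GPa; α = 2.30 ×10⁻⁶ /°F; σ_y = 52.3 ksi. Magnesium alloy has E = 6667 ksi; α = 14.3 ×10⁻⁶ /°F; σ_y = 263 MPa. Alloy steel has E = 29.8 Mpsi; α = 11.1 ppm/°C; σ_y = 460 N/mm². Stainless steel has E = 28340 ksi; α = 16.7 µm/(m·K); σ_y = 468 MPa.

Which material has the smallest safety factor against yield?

stainless steel

Per material, after unit conversion:
  silicon carbide: E = 409.0, α = 4.14, σ_y = 360.6 → σ = 251 MPa, n = 1.44
  magnesium alloy: E = 45.97, α = 25.7, σ_y = 263.0 → σ = 175 MPa, n = 1.50
  alloy steel: E = 205.5, α = 11.1, σ_y = 460.0 → σ = 338 MPa, n = 1.36
  stainless steel: E = 195.4, α = 16.7, σ_y = 468.0 → σ = 483 MPa, n = 0.969
The minimum is stainless steel at n = 0.969.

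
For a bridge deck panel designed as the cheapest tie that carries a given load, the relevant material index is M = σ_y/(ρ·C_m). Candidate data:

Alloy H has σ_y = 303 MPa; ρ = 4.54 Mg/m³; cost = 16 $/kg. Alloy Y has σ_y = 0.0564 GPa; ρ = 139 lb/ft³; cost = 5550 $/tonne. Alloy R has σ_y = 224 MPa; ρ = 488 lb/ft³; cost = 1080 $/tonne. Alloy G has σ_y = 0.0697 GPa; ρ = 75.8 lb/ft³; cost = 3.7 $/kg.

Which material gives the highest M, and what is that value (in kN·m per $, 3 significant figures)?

Putting every candidate on a common basis:
  alloy H: σ_y = 303.0 MPa, ρ = 4540 kg/m³, cost = 16.00 $/kg
  alloy Y: σ_y = 56.40 MPa, ρ = 2227 kg/m³, cost = 5.550 $/kg
  alloy R: σ_y = 224.0 MPa, ρ = 7817 kg/m³, cost = 1.080 $/kg
  alloy G: σ_y = 69.70 MPa, ρ = 1214 kg/m³, cost = 3.700 $/kg
  alloy R: M = 26.5 kN·m per $
  alloy G: M = 15.5 kN·m per $
  alloy Y: M = 4.56 kN·m per $
  alloy H: M = 4.17 kN·m per $
Alloy R ranks first.

alloy R, M = 26.5 kN·m per $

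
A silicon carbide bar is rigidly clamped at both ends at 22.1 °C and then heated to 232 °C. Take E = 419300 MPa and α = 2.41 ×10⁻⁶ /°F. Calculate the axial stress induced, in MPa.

E = 419300 MPa = 419.3 GPa.
α = 2.41×10⁻⁶/°F × 9/5 = 4.34×10⁻⁶/K.
ΔT = 209.9 K. Constrained thermal stress σ = E·α·ΔT = 419.3×10³ MPa × 4.34×10⁻⁶ × 209.9 = 382 MPa (compressive).

382 MPa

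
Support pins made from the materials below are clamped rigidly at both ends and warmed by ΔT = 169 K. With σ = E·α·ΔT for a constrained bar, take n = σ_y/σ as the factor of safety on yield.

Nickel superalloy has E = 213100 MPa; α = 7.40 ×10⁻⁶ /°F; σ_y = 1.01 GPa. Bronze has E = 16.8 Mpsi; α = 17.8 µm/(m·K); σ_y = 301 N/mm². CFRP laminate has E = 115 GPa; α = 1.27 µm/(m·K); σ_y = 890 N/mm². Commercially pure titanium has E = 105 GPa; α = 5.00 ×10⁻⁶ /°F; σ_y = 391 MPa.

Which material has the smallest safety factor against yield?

bronze

Per material, after unit conversion:
  nickel superalloy: E = 213.1, α = 13.3, σ_y = 1010 → σ = 480 MPa, n = 2.11
  bronze: E = 115.8, α = 17.8, σ_y = 301.0 → σ = 348 MPa, n = 0.864
  CFRP laminate: E = 115.0, α = 1.27, σ_y = 890.0 → σ = 24.7 MPa, n = 36.1
  commercially pure titanium: E = 105.0, α = 9.00, σ_y = 391.0 → σ = 160 MPa, n = 2.45
Smallest n: bronze with n = 0.864.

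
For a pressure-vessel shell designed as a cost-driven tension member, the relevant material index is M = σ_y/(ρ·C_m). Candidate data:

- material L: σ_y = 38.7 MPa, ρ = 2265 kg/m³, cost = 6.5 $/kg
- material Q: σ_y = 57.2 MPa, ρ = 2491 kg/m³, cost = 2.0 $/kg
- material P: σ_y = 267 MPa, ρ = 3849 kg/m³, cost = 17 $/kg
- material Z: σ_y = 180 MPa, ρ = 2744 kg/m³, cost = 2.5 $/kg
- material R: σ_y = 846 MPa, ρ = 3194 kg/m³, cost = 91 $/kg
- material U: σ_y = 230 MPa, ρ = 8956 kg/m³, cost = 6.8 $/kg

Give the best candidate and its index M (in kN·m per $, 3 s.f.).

Computing M directly (units already consistent):
  material Z: M = 26.2 kN·m per $
  material Q: M = 11.5 kN·m per $
  material P: M = 4.08 kN·m per $
  material U: M = 3.78 kN·m per $
  material R: M = 2.91 kN·m per $
  material L: M = 2.63 kN·m per $
Material Z has the largest M.

material Z, M = 26.2 kN·m per $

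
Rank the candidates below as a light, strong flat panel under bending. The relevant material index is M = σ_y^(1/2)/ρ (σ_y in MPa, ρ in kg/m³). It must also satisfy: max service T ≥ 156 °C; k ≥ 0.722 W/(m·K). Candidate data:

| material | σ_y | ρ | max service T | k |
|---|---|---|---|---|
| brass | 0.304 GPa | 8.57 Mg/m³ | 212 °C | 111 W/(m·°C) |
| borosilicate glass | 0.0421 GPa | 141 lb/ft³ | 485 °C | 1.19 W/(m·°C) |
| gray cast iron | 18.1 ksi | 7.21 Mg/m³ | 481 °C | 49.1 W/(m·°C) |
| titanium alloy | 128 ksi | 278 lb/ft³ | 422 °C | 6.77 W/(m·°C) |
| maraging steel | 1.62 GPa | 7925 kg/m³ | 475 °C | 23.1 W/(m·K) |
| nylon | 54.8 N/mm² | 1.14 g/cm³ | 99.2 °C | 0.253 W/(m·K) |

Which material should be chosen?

Screen on constraints: max service T ≥ 156 °C; k ≥ 0.722 W/(m·K). Survivors: brass, borosilicate glass, gray cast iron, titanium alloy, maraging steel.
Normalizing units and computing the index:
  brass: σ_y = 304.0 MPa, ρ = 8570 kg/m³
  borosilicate glass: σ_y = 42.10 MPa, ρ = 2259 kg/m³
  gray cast iron: σ_y = 124.8 MPa, ρ = 7210 kg/m³
  titanium alloy: σ_y = 882.5 MPa, ρ = 4453 kg/m³
  maraging steel: σ_y = 1620 MPa, ρ = 7925 kg/m³
  titanium alloy: M = 6.67×10⁻³
  maraging steel: M = 5.08×10⁻³
  borosilicate glass: M = 2.87×10⁻³
  brass: M = 2.03×10⁻³
  gray cast iron: M = 1.55×10⁻³
Highest index: titanium alloy.

titanium alloy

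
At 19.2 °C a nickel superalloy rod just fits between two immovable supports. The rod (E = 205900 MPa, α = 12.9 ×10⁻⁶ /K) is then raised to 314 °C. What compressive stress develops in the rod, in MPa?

783 MPa

E = 205900 MPa = 205.9 GPa.
ΔT = 294.8 K. Constrained thermal stress σ = E·α·ΔT = 205.9×10³ MPa × 12.9×10⁻⁶ × 294.8 = 783 MPa (compressive).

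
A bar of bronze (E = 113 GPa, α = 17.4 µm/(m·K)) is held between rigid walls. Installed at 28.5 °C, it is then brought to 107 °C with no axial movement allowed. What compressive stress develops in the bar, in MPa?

154 MPa

ΔT = 78.50 K. Constrained thermal stress σ = E·α·ΔT = 113.0×10³ MPa × 17.4×10⁻⁶ × 78.50 = 154 MPa (compressive).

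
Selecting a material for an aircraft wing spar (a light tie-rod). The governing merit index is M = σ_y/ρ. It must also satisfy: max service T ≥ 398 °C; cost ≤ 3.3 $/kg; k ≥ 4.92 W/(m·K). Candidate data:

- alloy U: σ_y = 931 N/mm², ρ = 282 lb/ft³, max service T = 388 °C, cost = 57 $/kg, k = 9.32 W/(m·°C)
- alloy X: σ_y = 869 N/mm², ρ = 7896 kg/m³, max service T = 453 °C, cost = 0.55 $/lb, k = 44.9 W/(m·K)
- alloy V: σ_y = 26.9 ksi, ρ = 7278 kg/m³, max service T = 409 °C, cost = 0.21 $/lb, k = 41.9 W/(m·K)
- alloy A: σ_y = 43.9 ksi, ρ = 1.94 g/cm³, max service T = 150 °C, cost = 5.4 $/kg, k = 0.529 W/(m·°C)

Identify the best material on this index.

Screen on constraints: max service T ≥ 398 °C; cost ≤ 3.3 $/kg; k ≥ 4.92 W/(m·K). Survivors: alloy X, alloy V.
After converting to SI:
  alloy X: σ_y = 869.0 MPa, ρ = 7896 kg/m³
  alloy V: σ_y = 185.5 MPa, ρ = 7278 kg/m³
  alloy X: M = 110 kN·m/kg
  alloy V: M = 25.5 kN·m/kg
The maximum is for alloy X.

alloy X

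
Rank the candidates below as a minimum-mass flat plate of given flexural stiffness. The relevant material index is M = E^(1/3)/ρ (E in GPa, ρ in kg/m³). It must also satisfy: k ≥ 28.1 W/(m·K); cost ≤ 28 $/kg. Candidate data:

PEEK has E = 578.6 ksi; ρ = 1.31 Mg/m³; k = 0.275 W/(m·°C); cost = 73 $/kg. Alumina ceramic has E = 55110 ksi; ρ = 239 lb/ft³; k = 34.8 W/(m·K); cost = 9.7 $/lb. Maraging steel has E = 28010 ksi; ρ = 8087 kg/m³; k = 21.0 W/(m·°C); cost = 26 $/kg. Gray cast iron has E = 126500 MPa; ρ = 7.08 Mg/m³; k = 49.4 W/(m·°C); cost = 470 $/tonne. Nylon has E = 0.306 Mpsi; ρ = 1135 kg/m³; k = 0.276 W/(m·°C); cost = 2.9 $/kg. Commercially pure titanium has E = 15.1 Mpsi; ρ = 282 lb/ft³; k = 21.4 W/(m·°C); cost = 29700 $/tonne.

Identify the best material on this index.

alumina ceramic

Screen on constraints: k ≥ 28.1 W/(m·K); cost ≤ 28 $/kg. Survivors: alumina ceramic, gray cast iron.
In SI units:
  alumina ceramic: E = 380.0 GPa, ρ = 3828 kg/m³
  gray cast iron: E = 126.5 GPa, ρ = 7080 kg/m³
  alumina ceramic: M = 1.89×10⁻³
  gray cast iron: M = 0.709×10⁻³
Alumina ceramic ranks first.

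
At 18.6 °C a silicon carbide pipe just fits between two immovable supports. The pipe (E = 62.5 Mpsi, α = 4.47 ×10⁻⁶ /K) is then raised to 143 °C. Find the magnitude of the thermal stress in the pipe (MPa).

240 MPa

E = 62.5 Mpsi = 430.9 GPa.
ΔT = 124.4 K. Constrained thermal stress σ = E·α·ΔT = 430.9×10³ MPa × 4.47×10⁻⁶ × 124.4 = 240 MPa (compressive).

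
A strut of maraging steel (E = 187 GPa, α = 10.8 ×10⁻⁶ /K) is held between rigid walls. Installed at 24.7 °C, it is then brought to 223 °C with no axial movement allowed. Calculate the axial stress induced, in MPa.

ΔT = 198.3 K. Constrained thermal stress σ = E·α·ΔT = 187.0×10³ MPa × 10.8×10⁻⁶ × 198.3 = 400 MPa (compressive).

400 MPa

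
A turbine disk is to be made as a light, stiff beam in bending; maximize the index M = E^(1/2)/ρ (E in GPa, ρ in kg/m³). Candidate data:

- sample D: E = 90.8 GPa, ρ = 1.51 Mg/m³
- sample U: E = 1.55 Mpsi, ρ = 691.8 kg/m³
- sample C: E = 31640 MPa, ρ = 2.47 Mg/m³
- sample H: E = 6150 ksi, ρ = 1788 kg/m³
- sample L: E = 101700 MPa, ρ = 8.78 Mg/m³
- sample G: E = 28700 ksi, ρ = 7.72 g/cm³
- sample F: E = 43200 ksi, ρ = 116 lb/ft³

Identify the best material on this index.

sample F

Putting every candidate on a common basis:
  sample D: E = 90.80 GPa, ρ = 1510 kg/m³
  sample U: E = 10.69 GPa, ρ = 691.8 kg/m³
  sample C: E = 31.64 GPa, ρ = 2470 kg/m³
  sample H: E = 42.40 GPa, ρ = 1788 kg/m³
  sample L: E = 101.7 GPa, ρ = 8780 kg/m³
  sample G: E = 197.9 GPa, ρ = 7720 kg/m³
  sample F: E = 297.9 GPa, ρ = 1858 kg/m³
  sample F: M = 9.29×10⁻³
  sample D: M = 6.31×10⁻³
  sample U: M = 4.73×10⁻³
  sample H: M = 3.64×10⁻³
  sample C: M = 2.28×10⁻³
  sample G: M = 1.82×10⁻³
  sample L: M = 1.15×10⁻³
The maximum is for sample F.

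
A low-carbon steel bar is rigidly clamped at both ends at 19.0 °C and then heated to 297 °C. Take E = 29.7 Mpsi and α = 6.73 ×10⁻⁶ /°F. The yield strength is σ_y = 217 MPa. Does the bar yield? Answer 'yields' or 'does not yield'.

yields

E = 29.7 Mpsi = 204.8 GPa.
α = 6.73×10⁻⁶/°F × 9/5 = 12.1×10⁻⁶/K.
ΔT = 278.0 K. Constrained thermal stress σ = E·α·ΔT = 204.8×10³ MPa × 12.1×10⁻⁶ × 278.0 = 690 MPa (compressive).
Compare to σ_y = 217 MPa: σ ≥ σ_y, so it yields.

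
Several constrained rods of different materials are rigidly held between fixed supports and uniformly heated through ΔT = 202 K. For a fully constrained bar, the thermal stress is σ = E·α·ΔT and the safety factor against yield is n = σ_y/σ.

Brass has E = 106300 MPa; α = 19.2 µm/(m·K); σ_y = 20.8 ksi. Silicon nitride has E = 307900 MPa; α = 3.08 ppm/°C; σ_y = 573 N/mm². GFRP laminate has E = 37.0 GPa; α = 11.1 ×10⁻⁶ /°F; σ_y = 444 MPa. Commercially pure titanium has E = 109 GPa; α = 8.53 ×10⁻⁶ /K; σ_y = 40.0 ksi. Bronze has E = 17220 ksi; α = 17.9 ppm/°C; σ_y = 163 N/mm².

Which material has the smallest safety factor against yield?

Per material, after unit conversion:
  brass: E = 106.3, α = 19.2, σ_y = 143.4 → σ = 412 MPa, n = 0.348
  silicon nitride: E = 307.9, α = 3.08, σ_y = 573.0 → σ = 192 MPa, n = 2.99
  GFRP laminate: E = 37.00, α = 20.0, σ_y = 444.0 → σ = 149 MPa, n = 2.97
  commercially pure titanium: E = 109.0, α = 8.53, σ_y = 275.8 → σ = 188 MPa, n = 1.47
  bronze: E = 118.7, α = 17.9, σ_y = 163.0 → σ = 429 MPa, n = 0.380
Brass has the lowest safety factor, n = 0.348.

brass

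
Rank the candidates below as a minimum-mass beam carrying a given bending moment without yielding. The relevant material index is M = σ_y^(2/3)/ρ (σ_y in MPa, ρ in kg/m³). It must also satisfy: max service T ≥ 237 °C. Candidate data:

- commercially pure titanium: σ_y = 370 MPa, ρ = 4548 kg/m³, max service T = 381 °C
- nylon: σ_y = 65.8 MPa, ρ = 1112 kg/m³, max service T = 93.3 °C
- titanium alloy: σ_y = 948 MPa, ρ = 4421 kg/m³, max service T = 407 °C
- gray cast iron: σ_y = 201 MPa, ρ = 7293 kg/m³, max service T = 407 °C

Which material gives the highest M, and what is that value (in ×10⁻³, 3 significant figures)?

Screen on constraints: max service T ≥ 237 °C. Survivors: commercially pure titanium, titanium alloy, gray cast iron.
Evaluate M for each candidate:
  titanium alloy: M = 21.8×10⁻³
  commercially pure titanium: M = 11.3×10⁻³
  gray cast iron: M = 4.70×10⁻³
Titanium alloy has the largest M.

titanium alloy, M = 21.8×10⁻³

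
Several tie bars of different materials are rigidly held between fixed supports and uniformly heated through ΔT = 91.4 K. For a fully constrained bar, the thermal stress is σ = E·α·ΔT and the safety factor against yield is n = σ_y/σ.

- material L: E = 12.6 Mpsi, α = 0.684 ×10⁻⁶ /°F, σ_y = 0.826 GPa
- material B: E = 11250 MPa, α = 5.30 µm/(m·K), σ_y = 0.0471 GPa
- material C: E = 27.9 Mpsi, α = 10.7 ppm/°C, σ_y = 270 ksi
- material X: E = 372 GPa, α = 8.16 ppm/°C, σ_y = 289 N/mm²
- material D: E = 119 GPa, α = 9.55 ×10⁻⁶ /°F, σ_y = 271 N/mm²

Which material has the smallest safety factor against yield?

material X

Per material, after unit conversion:
  material L: E = 86.87, α = 1.23, σ_y = 826.0 → σ = 9.78 MPa, n = 84.5
  material B: E = 11.25, α = 5.30, σ_y = 47.10 → σ = 5.45 MPa, n = 8.64
  material C: E = 192.4, α = 10.7, σ_y = 1862 → σ = 188 MPa, n = 9.90
  material X: E = 372.0, α = 8.16, σ_y = 289.0 → σ = 277 MPa, n = 1.04
  material D: E = 119.0, α = 17.2, σ_y = 271.0 → σ = 187 MPa, n = 1.45
Smallest n: material X with n = 1.04.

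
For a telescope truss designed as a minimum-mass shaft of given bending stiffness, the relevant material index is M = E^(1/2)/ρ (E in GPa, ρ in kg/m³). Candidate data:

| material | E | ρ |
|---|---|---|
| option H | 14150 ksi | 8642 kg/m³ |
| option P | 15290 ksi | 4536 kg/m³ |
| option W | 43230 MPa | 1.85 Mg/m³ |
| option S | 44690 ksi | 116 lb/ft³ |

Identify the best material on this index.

option S

Normalizing units and computing the index:
  option H: E = 97.56 GPa, ρ = 8642 kg/m³
  option P: E = 105.4 GPa, ρ = 4536 kg/m³
  option W: E = 43.23 GPa, ρ = 1850 kg/m³
  option S: E = 308.1 GPa, ρ = 1858 kg/m³
  option S: M = 9.45×10⁻³
  option W: M = 3.55×10⁻³
  option P: M = 2.26×10⁻³
  option H: M = 1.14×10⁻³
Option S has the largest M.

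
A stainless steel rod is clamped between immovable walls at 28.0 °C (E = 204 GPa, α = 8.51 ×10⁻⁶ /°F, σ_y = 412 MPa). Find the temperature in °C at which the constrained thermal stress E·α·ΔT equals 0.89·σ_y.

α = 8.51×10⁻⁶/°F × 9/5 = 15.3×10⁻⁶/K.
E·α·ΔT = 366.7 MPa ⇒ ΔT = 366.7 / (204.0×10³ × 15.3×10⁻⁶) = 117.3 K.
T = 28.0 + 117.3 = 145.3 °C.

145 °C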